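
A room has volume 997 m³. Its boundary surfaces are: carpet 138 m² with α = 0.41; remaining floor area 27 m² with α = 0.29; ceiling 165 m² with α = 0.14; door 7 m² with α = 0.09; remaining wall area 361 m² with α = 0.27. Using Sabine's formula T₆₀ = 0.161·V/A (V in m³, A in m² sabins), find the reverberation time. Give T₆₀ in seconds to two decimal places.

0.86 s

Total absorption A = 138·0.41 + 27·0.29 + 165·0.14 + 7·0.09 + 361·0.27 = 185.61 m² sabins.
T₆₀ = 0.161 × 997 / 185.61 = 0.865 s.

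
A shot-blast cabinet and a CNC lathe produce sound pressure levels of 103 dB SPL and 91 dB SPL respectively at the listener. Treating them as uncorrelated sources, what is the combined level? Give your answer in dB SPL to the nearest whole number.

103 dB SPL

Incoherent sources combine by intensity addition: L_total = 10·log₁₀(Σ 10^(L_i/10)).
Σ 10^(L/10) = 10^(103/10) + 10^(91/10) = 2.121e+10.
L_total = 10·log₁₀(2.121e+10) = 103.27 dB SPL.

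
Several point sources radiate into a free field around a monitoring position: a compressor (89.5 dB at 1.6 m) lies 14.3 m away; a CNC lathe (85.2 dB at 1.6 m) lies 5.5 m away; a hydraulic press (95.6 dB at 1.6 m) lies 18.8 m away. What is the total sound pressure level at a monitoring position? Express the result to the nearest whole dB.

First find each source's level at the receiver (point-source: −20·log₁₀(r/r_ref)), then combine on an intensity basis.
compressor: 89.5 − 20·log₁₀(14.3/1.6) = 89.5 − 19.02 = 70.48 dB.
CNC lathe: 85.2 − 20·log₁₀(5.5/1.6) = 85.2 − 10.72 = 74.48 dB.
hydraulic press: 95.6 − 20·log₁₀(18.8/1.6) = 95.6 − 21.40 = 74.20 dB.
Σ 10^(L/10) = 6.548e+07 → L_total = 10·log₁₀(6.548e+07) = 78.16 dB.

78 dB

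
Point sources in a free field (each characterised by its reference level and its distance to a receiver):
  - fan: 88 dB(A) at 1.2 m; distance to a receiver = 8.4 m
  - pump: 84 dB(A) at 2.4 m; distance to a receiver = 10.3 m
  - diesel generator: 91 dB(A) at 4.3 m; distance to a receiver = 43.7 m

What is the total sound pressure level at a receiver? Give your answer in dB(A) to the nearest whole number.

First find each source's level at the receiver (point-source: −20·log₁₀(r/r_ref)), then combine on an intensity basis.
fan: 88 − 20·log₁₀(8.4/1.2) = 88 − 16.90 = 71.10 dB(A).
pump: 84 − 20·log₁₀(10.3/2.4) = 84 − 12.65 = 71.35 dB(A).
diesel generator: 91 − 20·log₁₀(43.7/4.3) = 91 − 20.14 = 70.86 dB(A).
Σ 10^(L/10) = 3.870e+07 → L_total = 10·log₁₀(3.870e+07) = 75.88 dB(A).

76 dB(A)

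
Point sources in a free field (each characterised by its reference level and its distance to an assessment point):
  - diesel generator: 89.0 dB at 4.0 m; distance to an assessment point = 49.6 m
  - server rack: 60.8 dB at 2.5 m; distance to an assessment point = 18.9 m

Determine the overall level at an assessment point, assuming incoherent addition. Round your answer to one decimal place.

Propagate each source to the receiver with L = L_ref − 20·log₁₀(r/r_ref), then add intensities.
diesel generator: 89.0 − 20·log₁₀(49.6/4.0) = 89.0 − 21.87 = 67.13 dB.
server rack: 60.8 − 20·log₁₀(18.9/2.5) = 60.8 − 17.57 = 43.23 dB.
Σ 10^(L/10) = 5.187e+06 → L_total = 10·log₁₀(5.187e+06) = 67.15 dB.

67.1 dB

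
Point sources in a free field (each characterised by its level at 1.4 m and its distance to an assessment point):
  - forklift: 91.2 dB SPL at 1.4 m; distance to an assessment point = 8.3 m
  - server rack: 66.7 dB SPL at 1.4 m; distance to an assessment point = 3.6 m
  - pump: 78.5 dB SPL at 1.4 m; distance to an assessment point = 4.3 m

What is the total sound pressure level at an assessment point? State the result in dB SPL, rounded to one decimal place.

76.6 dB SPL

Propagate each source to the receiver with L = L_ref − 20·log₁₀(r/r_ref), then add intensities.
forklift: 91.2 − 20·log₁₀(8.3/1.4) = 91.2 − 15.46 = 75.74 dB SPL.
server rack: 66.7 − 20·log₁₀(3.6/1.4) = 66.7 − 8.20 = 58.50 dB SPL.
pump: 78.5 − 20·log₁₀(4.3/1.4) = 78.5 − 9.75 = 68.75 dB SPL.
Σ 10^(L/10) = 4.572e+07 → L_total = 10·log₁₀(4.572e+07) = 76.60 dB SPL.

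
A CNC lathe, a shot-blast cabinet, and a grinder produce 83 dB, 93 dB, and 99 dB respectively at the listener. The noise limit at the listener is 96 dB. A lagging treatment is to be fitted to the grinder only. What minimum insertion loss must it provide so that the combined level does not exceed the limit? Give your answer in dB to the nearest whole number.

6 dB

Fixed contribution from the other sources: Σ 10^(L/10) = 10^(83/10) + 10^(93/10) = 2.195e+09 (93.41 dB).
The limit corresponds to 10^(96/10) = 3.981e+09; subtracting the fixed part leaves 1.786e+09 for the grinder, i.e. 92.52 dB.
So the grinder must be reduced from 99 to 92.52 dB: IL = 6.48 dB.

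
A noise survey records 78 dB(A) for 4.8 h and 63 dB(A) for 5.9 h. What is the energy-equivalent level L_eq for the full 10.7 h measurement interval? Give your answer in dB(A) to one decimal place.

Weight each interval's intensity by its duration and average over T = 10.7 h:
Σ tᵢ·10^(Lᵢ/10) = 4.8·10^(78/10) + 5.9·10^(63/10) = 3.146e+08.
L_eq = 10·log₁₀(3.146e+08/10.7) = 74.68 dB(A).

74.7 dB(A)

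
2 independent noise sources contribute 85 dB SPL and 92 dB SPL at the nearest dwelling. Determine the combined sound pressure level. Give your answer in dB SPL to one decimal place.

Incoherent sources combine by intensity addition: L_total = 10·log₁₀(Σ 10^(L_i/10)).
Σ 10^(L/10) = 10^(85/10) + 10^(92/10) = 1.901e+09.
L_total = 10·log₁₀(1.901e+09) = 92.79 dB SPL.

92.8 dB SPL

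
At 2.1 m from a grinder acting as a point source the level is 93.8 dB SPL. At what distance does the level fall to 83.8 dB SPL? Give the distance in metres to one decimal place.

Point-source spreading drops the level by 20·log₁₀(r₂/r₁); inverting, r₂/r₁ = 10^(ΔL/20).
r₂ = 2.1·10^((93.8−83.8)/20) = 2.1·10^(10.0/20) = 6.64 m.

6.6 m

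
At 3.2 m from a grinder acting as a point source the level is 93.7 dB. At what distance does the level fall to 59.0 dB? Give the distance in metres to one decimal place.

The 34.7 dB drop corresponds to a distance ratio of 10^(34.7/20) for a point source.
r₂ = 3.2·10^((93.7−59.0)/20) = 3.2·10^(34.7/20) = 173.84 m.

173.8 m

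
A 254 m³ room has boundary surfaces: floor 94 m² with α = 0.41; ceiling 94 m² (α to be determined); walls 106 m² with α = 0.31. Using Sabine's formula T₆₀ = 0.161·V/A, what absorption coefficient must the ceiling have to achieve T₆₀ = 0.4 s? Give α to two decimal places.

A = 0.161·V/T₆₀ = 0.161·254/0.4 = 102.23 m² sabins.
Absorption from the other surfaces = 94·0.41 + 106·0.31 = 71.40 m², so the ceiling must supply 30.83 m² over 94 m².
α = 30.83/94 = 0.328.

0.33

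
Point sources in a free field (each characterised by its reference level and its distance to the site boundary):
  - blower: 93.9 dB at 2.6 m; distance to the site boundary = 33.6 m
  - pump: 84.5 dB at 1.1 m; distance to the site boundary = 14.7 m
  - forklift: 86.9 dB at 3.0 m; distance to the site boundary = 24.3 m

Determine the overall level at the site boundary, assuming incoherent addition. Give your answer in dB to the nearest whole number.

74 dB

Propagate each source to the receiver with L = L_ref − 20·log₁₀(r/r_ref), then add intensities.
blower: 93.9 − 20·log₁₀(33.6/2.6) = 93.9 − 22.23 = 71.67 dB.
pump: 84.5 − 20·log₁₀(14.7/1.1) = 84.5 − 22.52 = 61.98 dB.
forklift: 86.9 − 20·log₁₀(24.3/3.0) = 86.9 − 18.17 = 68.73 dB.
Σ 10^(L/10) = 2.374e+07 → L_total = 10·log₁₀(2.374e+07) = 73.76 dB.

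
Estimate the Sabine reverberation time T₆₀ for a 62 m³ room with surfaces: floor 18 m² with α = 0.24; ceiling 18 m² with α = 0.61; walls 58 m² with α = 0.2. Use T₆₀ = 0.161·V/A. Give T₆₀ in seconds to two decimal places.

0.37 s

A = Σ Sᵢαᵢ = 18·0.24 + 18·0.61 + 58·0.2 = 26.90 m².
T₆₀ = 0.161·V/A = 0.161·62/26.90 = 0.371 s.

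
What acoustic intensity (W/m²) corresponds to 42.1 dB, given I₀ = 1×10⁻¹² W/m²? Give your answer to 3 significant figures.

1.62e-08 W/m²

I = I₀·10^(L/10) = 10⁻¹² × 10^(42.1/10) = 10^(-7.790).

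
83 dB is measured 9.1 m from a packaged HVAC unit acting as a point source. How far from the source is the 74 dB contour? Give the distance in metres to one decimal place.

25.6 m

Point-source spreading drops the level by 20·log₁₀(r₂/r₁); inverting, r₂/r₁ = 10^(ΔL/20).
r₂ = 9.1·10^((83−74)/20) = 9.1·10^(9.0/20) = 25.65 m.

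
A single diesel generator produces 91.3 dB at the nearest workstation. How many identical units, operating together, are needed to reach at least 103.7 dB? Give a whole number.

Need L₁ + 10·log₁₀ N ≥ 103.7, i.e. log₁₀ N ≥ 1.24.
N ≥ 10^(12.4/10) = 17.378, so N = 18.

18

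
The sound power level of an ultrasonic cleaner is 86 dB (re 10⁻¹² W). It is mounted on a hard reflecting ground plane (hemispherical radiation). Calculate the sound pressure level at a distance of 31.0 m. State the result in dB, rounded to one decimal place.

Free-field hemispherical radiation: L_p = L_w − 10·log₁₀(2π·r²), r = 31.0 m.
2π·r² = 6038 m², 10·log₁₀ of that is 37.809 dB.
L_p = 86 − 37.809 = 48.19 dB.

48.2 dB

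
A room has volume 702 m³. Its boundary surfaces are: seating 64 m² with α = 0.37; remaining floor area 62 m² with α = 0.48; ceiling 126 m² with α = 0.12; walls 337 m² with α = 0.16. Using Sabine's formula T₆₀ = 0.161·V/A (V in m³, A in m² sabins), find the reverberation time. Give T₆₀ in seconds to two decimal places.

0.92 s

A = Σ Sᵢαᵢ = 64·0.37 + 62·0.48 + 126·0.12 + 337·0.16 = 122.48 m².
T₆₀ = 0.161 × 702 / 122.48 = 0.923 s.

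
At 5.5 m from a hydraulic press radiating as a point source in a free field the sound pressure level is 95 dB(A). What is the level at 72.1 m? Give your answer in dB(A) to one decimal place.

72.6 dB(A)

Spherical spreading from a point source gives a 20·log₁₀(r₂/r₁) drop.
L₂ = 95 − 20·log₁₀(72.1/5.5) = 95 − 22.351 = 72.65 dB(A).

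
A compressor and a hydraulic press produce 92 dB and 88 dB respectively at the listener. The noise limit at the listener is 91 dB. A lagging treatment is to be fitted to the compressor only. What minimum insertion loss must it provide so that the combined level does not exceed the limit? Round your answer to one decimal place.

Everything except the compressor sums to 10^(88/10) = 6.310e+08 in linear terms, 88.00 dB.
To meet 91 dB overall, the treated compressor may contribute at most 10^(91/10) − 6.310e+08 = 6.280e+08, i.e. 87.98 dB.
So the compressor must be reduced from 92 to 87.98 dB: IL = 4.02 dB.

4.0 dB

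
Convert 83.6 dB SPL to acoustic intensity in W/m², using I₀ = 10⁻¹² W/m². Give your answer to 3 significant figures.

0.000229 W/m²

I = I₀·10^(L/10) = 10⁻¹² × 10^(83.6/10) = 10^(-3.640).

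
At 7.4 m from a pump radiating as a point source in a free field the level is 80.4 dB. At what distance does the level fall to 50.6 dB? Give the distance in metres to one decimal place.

228.7 m

For a point source L₁ − L₂ = 20·log₁₀(r₂/r₁), so r₂ = r₁·10^((L₁−L₂)/20).
r₂ = 7.4·10^((80.4−50.6)/20) = 7.4·10^(29.8/20) = 228.68 m.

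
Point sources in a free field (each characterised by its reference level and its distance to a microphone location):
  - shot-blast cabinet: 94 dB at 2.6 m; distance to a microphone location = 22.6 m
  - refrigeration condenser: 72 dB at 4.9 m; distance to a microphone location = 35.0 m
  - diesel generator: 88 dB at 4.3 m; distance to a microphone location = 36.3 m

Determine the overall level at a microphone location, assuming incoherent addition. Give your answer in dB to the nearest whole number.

Propagate each source to the receiver with L = L_ref − 20·log₁₀(r/r_ref), then add intensities.
shot-blast cabinet: 94 − 20·log₁₀(22.6/2.6) = 94 − 18.78 = 75.22 dB.
refrigeration condenser: 72 − 20·log₁₀(35.0/4.9) = 72 − 17.08 = 54.92 dB.
diesel generator: 88 − 20·log₁₀(36.3/4.3) = 88 − 18.53 = 69.47 dB.
Σ 10^(L/10) = 4.241e+07 → L_total = 10·log₁₀(4.241e+07) = 76.27 dB.

76 dB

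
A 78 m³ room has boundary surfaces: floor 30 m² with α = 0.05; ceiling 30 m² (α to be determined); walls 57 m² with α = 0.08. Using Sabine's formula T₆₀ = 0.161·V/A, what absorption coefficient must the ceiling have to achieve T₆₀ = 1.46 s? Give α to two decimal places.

From T₆₀ = 0.161·V/A, the target T₆₀ = 1.46 s needs A = 0.161·78/1.46 = 8.60 m².
Absorption from the other surfaces = 30·0.05 + 57·0.08 = 6.06 m², so the ceiling must supply 2.54 m² over 30 m².
α = 2.54/30 = 0.085.

0.08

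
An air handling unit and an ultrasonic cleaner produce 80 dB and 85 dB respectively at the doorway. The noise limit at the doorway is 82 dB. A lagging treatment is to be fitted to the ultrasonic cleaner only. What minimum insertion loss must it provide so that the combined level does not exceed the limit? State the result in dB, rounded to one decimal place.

Fixed contribution from the other source: Σ 10^(L/10) = 10^(80/10) = 1.000e+08 (80.00 dB).
To meet 82 dB overall, the treated ultrasonic cleaner may contribute at most 10^(82/10) − 1.000e+08 = 5.849e+07, i.e. 77.67 dB.
So the ultrasonic cleaner must be reduced from 85 to 77.67 dB: IL = 7.33 dB.

7.3 dB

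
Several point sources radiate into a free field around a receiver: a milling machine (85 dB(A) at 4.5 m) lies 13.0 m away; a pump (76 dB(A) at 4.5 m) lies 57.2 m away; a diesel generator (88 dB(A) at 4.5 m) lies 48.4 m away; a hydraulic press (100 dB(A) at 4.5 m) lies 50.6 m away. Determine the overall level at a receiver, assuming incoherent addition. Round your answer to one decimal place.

First find each source's level at the receiver (point-source: −20·log₁₀(r/r_ref)), then combine on an intensity basis.
milling machine: 85 − 20·log₁₀(13.0/4.5) = 85 − 9.21 = 75.79 dB(A).
pump: 76 − 20·log₁₀(57.2/4.5) = 76 − 22.08 = 53.92 dB(A).
diesel generator: 88 − 20·log₁₀(48.4/4.5) = 88 − 20.63 = 67.37 dB(A).
hydraulic press: 100 − 20·log₁₀(50.6/4.5) = 100 − 21.02 = 78.98 dB(A).
Σ 10^(L/10) = 1.227e+08 → L_total = 10·log₁₀(1.227e+08) = 80.89 dB(A).

80.9 dB(A)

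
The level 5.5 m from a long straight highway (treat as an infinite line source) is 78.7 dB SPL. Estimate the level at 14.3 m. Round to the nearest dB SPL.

Cylindrical spreading from a line source gives a 10·log₁₀(r₂/r₁) drop.
L₂ = 78.7 − 10·log₁₀(14.3/5.5) = 78.7 − 4.150 = 74.55 dB SPL.

75 dB SPL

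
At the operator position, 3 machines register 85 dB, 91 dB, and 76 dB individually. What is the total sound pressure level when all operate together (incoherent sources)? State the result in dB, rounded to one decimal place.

92.1 dB

Incoherent sources combine by intensity addition: L_total = 10·log₁₀(Σ 10^(L_i/10)).
Σ 10^(L/10) = 10^(85/10) + 10^(91/10) + 10^(76/10) = 1.615e+09.
L_total = 10·log₁₀(1.615e+09) = 92.08 dB.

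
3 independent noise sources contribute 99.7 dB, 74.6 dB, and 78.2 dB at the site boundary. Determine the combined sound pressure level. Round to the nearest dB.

Incoherent sources combine by intensity addition: L_total = 10·log₁₀(Σ 10^(L_i/10)).
Σ 10^(L/10) = 10^(99.7/10) + 10^(74.6/10) + 10^(78.2/10) = 9.427e+09.
L_total = 10·log₁₀(9.427e+09) = 99.74 dB.

100 dB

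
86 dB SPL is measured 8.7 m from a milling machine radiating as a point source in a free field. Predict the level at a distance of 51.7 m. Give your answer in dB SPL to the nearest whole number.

Point-source attenuation: ΔL = 20·log₁₀(r₂/r₁) = 20·log₁₀(51.7/8.7) = 15.479 dB.
L₂ = 86 − 20·log₁₀(51.7/8.7) = 86 − 15.479 = 70.52 dB SPL.

71 dB SPL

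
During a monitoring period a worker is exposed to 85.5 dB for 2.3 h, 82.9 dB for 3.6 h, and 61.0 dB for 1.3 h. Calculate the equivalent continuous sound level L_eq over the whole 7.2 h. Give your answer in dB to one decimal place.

L_eq = 10·log₁₀[(1/T)·Σ tᵢ·10^(Lᵢ/10)] with T = 7.2 h.
Σ tᵢ·10^(Lᵢ/10) = 2.3·10^(85.5/10) + 3.6·10^(82.9/10) + 1.3·10^(61.0/10) = 1.520e+09.
L_eq = 10·log₁₀(1.520e+09/7.2) = 83.24 dB.

83.2 dB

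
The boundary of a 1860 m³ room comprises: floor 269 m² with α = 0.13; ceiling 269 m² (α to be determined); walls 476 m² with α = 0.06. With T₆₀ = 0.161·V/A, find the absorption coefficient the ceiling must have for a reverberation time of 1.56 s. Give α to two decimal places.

0.48

A = 0.161·V/T₆₀ = 0.161·1860/1.56 = 191.96 m² sabins.
Absorption from the other surfaces = 269·0.13 + 476·0.06 = 63.53 m², so the ceiling must supply 128.43 m² over 269 m².
α = 128.43/269 = 0.477.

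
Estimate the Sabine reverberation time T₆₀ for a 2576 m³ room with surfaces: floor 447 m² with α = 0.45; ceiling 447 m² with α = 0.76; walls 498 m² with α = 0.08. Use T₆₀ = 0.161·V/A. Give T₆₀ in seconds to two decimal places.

0.71 s

A = Σ Sᵢαᵢ = 447·0.45 + 447·0.76 + 498·0.08 = 580.71 m².
T₆₀ = 0.161·V/A = 0.161·2576/580.71 = 0.714 s.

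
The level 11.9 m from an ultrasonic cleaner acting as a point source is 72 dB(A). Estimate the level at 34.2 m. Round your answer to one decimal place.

Point-source attenuation: ΔL = 20·log₁₀(r₂/r₁) = 20·log₁₀(34.2/11.9) = 9.170 dB.
L₂ = 72 − 20·log₁₀(34.2/11.9) = 72 − 9.170 = 62.83 dB(A).

62.8 dB(A)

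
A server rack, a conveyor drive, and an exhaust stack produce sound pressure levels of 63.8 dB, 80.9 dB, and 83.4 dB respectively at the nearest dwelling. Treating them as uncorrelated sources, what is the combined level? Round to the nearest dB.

For uncorrelated sources the intensities add, so convert each level to linear form, sum, and take 10·log₁₀ of the total.
Σ 10^(L/10) = 10^(63.8/10) + 10^(80.9/10) + 10^(83.4/10) = 3.442e+08.
L_total = 10·log₁₀(3.442e+08) = 85.37 dB.

85 dB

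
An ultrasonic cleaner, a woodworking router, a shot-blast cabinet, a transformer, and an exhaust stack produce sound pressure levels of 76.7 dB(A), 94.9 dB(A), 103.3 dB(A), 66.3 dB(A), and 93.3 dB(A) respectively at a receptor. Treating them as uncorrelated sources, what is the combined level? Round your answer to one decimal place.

104.3 dB(A)

Incoherent sources combine by intensity addition: L_total = 10·log₁₀(Σ 10^(L_i/10)).
Σ 10^(L/10) = 10^(76.7/10) + 10^(94.9/10) + 10^(103.3/10) + 10^(66.3/10) + 10^(93.3/10) = 2.666e+10.
L_total = 10·log₁₀(2.666e+10) = 104.26 dB(A).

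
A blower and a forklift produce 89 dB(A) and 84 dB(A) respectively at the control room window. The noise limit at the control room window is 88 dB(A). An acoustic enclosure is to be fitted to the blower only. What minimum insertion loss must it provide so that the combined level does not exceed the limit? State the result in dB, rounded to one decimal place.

3.2 dB

Fixed contribution from the other source: Σ 10^(L/10) = 10^(84/10) = 2.512e+08 (84.00 dB(A)).
To meet 88 dB(A) overall, the treated blower may contribute at most 10^(88/10) − 2.512e+08 = 3.798e+08, i.e. 85.80 dB(A).
So the blower must be reduced from 89 to 85.80 dB(A): IL = 3.20 dB.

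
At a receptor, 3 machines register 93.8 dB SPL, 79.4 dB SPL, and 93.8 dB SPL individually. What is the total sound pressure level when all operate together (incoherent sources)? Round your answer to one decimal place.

96.9 dB SPL

Incoherent sources combine by intensity addition: L_total = 10·log₁₀(Σ 10^(L_i/10)).
Σ 10^(L/10) = 10^(93.8/10) + 10^(79.4/10) + 10^(93.8/10) = 4.885e+09.
L_total = 10·log₁₀(4.885e+09) = 96.89 dB SPL.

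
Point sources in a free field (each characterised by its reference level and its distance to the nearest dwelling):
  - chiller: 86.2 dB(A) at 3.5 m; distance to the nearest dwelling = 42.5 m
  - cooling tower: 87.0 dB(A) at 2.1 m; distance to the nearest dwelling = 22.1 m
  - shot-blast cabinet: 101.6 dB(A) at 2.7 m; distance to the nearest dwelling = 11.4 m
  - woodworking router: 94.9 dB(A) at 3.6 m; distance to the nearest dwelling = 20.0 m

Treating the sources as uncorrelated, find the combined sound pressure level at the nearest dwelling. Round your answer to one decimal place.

First find each source's level at the receiver (point-source: −20·log₁₀(r/r_ref)), then combine on an intensity basis.
chiller: 86.2 − 20·log₁₀(42.5/3.5) = 86.2 − 21.69 = 64.51 dB(A).
cooling tower: 87.0 − 20·log₁₀(22.1/2.1) = 87.0 − 20.44 = 66.56 dB(A).
shot-blast cabinet: 101.6 − 20·log₁₀(11.4/2.7) = 101.6 − 12.51 = 89.09 dB(A).
woodworking router: 94.9 − 20·log₁₀(20.0/3.6) = 94.9 − 14.89 = 80.01 dB(A).
Σ 10^(L/10) = 9.183e+08 → L_total = 10·log₁₀(9.183e+08) = 89.63 dB(A).

89.6 dB(A)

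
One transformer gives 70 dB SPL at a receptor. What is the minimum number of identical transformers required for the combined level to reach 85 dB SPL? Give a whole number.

N identical sources give L₁ + 10·log₁₀ N, so require 10·log₁₀ N ≥ 85 − 70 = 15.0 dB.
N ≥ 10^(15.0/10) = 31.623, so N = 32.

32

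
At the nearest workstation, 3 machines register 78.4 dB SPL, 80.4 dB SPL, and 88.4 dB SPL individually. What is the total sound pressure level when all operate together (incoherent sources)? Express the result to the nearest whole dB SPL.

Incoherent sources combine by intensity addition: L_total = 10·log₁₀(Σ 10^(L_i/10)).
Σ 10^(L/10) = 10^(78.4/10) + 10^(80.4/10) + 10^(88.4/10) = 8.707e+08.
L_total = 10·log₁₀(8.707e+08) = 89.40 dB SPL.

89 dB SPL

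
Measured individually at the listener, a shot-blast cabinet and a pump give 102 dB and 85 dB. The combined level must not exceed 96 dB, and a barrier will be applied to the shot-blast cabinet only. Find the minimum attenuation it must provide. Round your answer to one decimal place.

6.4 dB

Everything except the shot-blast cabinet sums to 10^(85/10) = 3.162e+08 in linear terms, 85.00 dB.
The limit corresponds to 10^(96/10) = 3.981e+09; subtracting the fixed part leaves 3.665e+09 for the shot-blast cabinet, i.e. 95.64 dB.
So the shot-blast cabinet must be reduced from 102 to 95.64 dB: IL = 6.36 dB.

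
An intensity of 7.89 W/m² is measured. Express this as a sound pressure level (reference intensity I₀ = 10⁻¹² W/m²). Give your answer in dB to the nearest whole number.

I/I₀ = 7.89/10⁻¹² = 7.89×10^12, and L = 10·log₁₀(I/I₀).
L = 10·(0.8971 + 12) = 128.97 dB.

129 dB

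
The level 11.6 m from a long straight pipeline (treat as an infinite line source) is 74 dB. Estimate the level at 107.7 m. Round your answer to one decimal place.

64.3 dB

For a line source, L₂ = L₁ − 10·log₁₀(r₂/r₁).
L₂ = 74 − 10·log₁₀(107.7/11.6) = 74 − 9.678 = 64.32 dB.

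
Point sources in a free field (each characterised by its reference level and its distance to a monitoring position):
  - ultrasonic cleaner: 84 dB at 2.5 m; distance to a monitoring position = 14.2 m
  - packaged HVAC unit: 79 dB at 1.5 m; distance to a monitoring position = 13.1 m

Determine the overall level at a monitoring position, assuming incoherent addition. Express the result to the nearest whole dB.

69 dB

First find each source's level at the receiver (point-source: −20·log₁₀(r/r_ref)), then combine on an intensity basis.
ultrasonic cleaner: 84 − 20·log₁₀(14.2/2.5) = 84 − 15.09 = 68.91 dB.
packaged HVAC unit: 79 − 20·log₁₀(13.1/1.5) = 79 − 18.82 = 60.18 dB.
Σ 10^(L/10) = 8.827e+06 → L_total = 10·log₁₀(8.827e+06) = 69.46 dB.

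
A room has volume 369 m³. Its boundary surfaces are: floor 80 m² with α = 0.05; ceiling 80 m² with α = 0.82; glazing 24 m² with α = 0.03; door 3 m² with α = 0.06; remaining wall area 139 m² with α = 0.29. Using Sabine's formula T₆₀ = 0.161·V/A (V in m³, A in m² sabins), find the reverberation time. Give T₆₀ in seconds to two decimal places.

0.54 s

A = Σ Sᵢαᵢ = 80·0.05 + 80·0.82 + 24·0.03 + 3·0.06 + 139·0.29 = 110.81 m².
T₆₀ = 0.161 × 369 / 110.81 = 0.536 s.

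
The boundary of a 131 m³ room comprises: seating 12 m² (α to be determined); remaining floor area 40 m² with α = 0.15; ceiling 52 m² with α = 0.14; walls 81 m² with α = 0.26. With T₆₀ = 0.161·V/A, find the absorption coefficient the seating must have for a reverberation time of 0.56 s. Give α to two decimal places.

0.28

From T₆₀ = 0.161·V/A, the target T₆₀ = 0.56 s needs A = 0.161·131/0.56 = 37.66 m².
Absorption from the other surfaces = 40·0.15 + 52·0.14 + 81·0.26 = 34.34 m², so the seating must supply 3.32 m² over 12 m².
α = 3.32/12 = 0.277.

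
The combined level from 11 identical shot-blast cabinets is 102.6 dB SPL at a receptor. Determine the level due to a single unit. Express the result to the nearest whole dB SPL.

92 dB SPL

For N identical incoherent sources L_total = L₁ + 10·log₁₀ N, so L₁ = 102.6 − 10·log₁₀(11) = 102.6 − 10.414.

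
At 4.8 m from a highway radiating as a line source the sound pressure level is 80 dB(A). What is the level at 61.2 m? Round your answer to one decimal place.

For a line source, L₂ = L₁ − 10·log₁₀(r₂/r₁).
L₂ = 80 − 10·log₁₀(61.2/4.8) = 80 − 11.055 = 68.94 dB(A).

68.9 dB(A)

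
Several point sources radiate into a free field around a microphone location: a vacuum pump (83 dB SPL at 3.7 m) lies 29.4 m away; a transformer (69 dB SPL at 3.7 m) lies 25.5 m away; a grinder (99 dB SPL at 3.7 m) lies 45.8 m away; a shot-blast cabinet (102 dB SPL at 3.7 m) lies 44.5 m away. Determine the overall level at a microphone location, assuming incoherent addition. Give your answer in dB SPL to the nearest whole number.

Propagate each source to the receiver with L = L_ref − 20·log₁₀(r/r_ref), then add intensities.
vacuum pump: 83 − 20·log₁₀(29.4/3.7) = 83 − 18.00 = 65.00 dB SPL.
transformer: 69 − 20·log₁₀(25.5/3.7) = 69 − 16.77 = 52.23 dB SPL.
grinder: 99 − 20·log₁₀(45.8/3.7) = 99 − 21.85 = 77.15 dB SPL.
shot-blast cabinet: 102 − 20·log₁₀(44.5/3.7) = 102 − 21.60 = 80.40 dB SPL.
Σ 10^(L/10) = 1.647e+08 → L_total = 10·log₁₀(1.647e+08) = 82.17 dB SPL.

82 dB SPL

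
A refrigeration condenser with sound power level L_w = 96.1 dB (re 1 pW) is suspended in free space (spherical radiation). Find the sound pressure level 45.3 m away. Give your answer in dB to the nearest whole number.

L_p = L_w − 10·log₁₀(4π·r²) with r = 45.3 m.
4π·r² = 2.579e+04 m², 10·log₁₀ of that is 44.114 dB.
L_p = 96.1 − 44.114 = 51.99 dB.

52 dB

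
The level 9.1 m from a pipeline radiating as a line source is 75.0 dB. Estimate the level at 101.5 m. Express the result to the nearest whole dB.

For a line source, L₂ = L₁ − 10·log₁₀(r₂/r₁).
L₂ = 75.0 − 10·log₁₀(101.5/9.1) = 75.0 − 10.474 = 64.53 dB.

65 dB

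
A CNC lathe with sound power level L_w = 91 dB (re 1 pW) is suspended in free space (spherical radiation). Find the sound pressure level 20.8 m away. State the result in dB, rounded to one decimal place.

L_p = L_w − 10·log₁₀(4π·r²) with r = 20.8 m.
4π·r² = 5437 m², 10·log₁₀ of that is 37.353 dB.
L_p = 91 − 37.353 = 53.65 dB.

53.6 dB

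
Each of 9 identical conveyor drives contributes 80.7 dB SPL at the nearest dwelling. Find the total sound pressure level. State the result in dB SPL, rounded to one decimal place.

With 9 equal, uncorrelated contributions the intensity is 9× that of one unit, giving a rise of 10·log₁₀ 9.
L_total = 80.7 + 10·log₁₀(9) = 80.7 + 9.542 = 90.24 dB SPL.

90.2 dB SPL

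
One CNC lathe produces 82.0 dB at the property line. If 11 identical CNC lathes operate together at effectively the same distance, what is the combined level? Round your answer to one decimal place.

With 11 equal, uncorrelated contributions the intensity is 11× that of one unit, giving a rise of 10·log₁₀ 11.
L_total = 82.0 + 10·log₁₀(11) = 82.0 + 10.414 = 92.41 dB.

92.4 dB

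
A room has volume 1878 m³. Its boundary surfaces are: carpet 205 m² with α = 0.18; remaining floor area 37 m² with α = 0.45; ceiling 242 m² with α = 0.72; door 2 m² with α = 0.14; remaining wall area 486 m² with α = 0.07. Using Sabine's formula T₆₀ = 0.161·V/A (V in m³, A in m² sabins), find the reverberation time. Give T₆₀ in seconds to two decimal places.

1.15 s

A = Σ Sᵢαᵢ = 205·0.18 + 37·0.45 + 242·0.72 + 2·0.14 + 486·0.07 = 262.09 m².
T₆₀ = 0.161 × 1878 / 262.09 = 1.154 s.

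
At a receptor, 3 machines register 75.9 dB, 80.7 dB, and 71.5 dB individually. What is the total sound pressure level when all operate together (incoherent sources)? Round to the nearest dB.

82 dB

For uncorrelated sources the intensities add, so convert each level to linear form, sum, and take 10·log₁₀ of the total.
Σ 10^(L/10) = 10^(75.9/10) + 10^(80.7/10) + 10^(71.5/10) = 1.705e+08.
L_total = 10·log₁₀(1.705e+08) = 82.32 dB.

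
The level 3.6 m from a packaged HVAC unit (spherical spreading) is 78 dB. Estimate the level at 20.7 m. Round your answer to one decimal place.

For a point source, L₂ = L₁ − 20·log₁₀(r₂/r₁).
L₂ = 78 − 20·log₁₀(20.7/3.6) = 78 − 15.193 = 62.81 dB.

62.8 dB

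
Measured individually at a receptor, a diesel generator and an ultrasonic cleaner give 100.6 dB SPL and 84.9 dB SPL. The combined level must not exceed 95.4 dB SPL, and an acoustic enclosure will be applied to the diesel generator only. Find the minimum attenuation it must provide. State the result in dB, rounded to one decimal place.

Everything except the diesel generator sums to 10^(84.9/10) = 3.090e+08 in linear terms, 84.90 dB SPL.
The limit corresponds to 10^(95.4/10) = 3.467e+09; subtracting the fixed part leaves 3.158e+09 for the diesel generator, i.e. 94.99 dB SPL.
Required insertion loss = 100.6 − 94.99 = 5.61 dB.

5.6 dB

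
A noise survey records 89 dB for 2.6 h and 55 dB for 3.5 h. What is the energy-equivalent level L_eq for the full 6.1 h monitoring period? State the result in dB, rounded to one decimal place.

L_eq = 10·log₁₀[(1/T)·Σ tᵢ·10^(Lᵢ/10)] with T = 6.1 h.
Σ tᵢ·10^(Lᵢ/10) = 2.6·10^(89/10) + 3.5·10^(55/10) = 2.066e+09.
L_eq = 10·log₁₀(2.066e+09/6.1) = 85.30 dB.

85.3 dB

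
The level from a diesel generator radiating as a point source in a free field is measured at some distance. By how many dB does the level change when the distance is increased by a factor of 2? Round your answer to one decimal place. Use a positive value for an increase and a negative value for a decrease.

With spherical spreading the level changes by −20·log₁₀(r₂/r₁).
ΔL = −20·log₁₀(2) = -6.02 dB.

-6.0 dB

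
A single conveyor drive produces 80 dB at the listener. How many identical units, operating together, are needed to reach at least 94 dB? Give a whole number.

N identical sources give L₁ + 10·log₁₀ N, so require 10·log₁₀ N ≥ 94 − 80 = 14.0 dB.
N ≥ 10^(14.0/10) = 25.119, so N = 26.

26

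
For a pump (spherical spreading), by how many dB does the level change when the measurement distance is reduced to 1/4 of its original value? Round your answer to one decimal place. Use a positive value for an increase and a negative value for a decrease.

+12.0 dB

A point source loses 6 dB per doubling of distance; generally ΔL = −20·log₁₀(r₂/r₁).
ΔL = −20·log₁₀(0.25) = +12.04 dB.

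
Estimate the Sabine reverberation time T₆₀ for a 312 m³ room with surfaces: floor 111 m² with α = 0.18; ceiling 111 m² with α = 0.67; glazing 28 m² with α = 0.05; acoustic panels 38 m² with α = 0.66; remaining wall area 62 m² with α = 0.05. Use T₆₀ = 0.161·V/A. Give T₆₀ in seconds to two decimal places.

0.41 s

A = Σ Sᵢαᵢ = 111·0.18 + 111·0.67 + 28·0.05 + 38·0.66 + 62·0.05 = 123.93 m².
T₆₀ = 0.161 × 312 / 123.93 = 0.405 s.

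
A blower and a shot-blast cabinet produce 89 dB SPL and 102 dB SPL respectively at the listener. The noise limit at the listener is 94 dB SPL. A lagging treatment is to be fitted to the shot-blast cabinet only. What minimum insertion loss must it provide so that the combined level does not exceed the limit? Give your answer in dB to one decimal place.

The untreated sources together contribute 10^(89/10) = 7.943e+08, i.e. 89.00 dB SPL.
The limit corresponds to 10^(94/10) = 2.512e+09; subtracting the fixed part leaves 1.718e+09 for the shot-blast cabinet, i.e. 92.35 dB SPL.
Required insertion loss = 102 − 92.35 = 9.65 dB.

9.7 dB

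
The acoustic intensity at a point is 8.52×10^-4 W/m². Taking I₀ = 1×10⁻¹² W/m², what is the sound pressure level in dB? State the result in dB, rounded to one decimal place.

L = 10·log₁₀(I/I₀) = 10·log₁₀(8.52×10^-4/10⁻¹²) = 10·log₁₀(8.52×10^8).
L = 10·(0.9304 + 8) = 89.30 dB.

89.3 dB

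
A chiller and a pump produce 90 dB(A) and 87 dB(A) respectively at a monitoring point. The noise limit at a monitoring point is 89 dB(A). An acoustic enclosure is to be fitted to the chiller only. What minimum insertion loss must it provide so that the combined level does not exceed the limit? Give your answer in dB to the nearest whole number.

The untreated sources together contribute 10^(87/10) = 5.012e+08, i.e. 87.00 dB(A).
The limit corresponds to 10^(89/10) = 7.943e+08; subtracting the fixed part leaves 2.931e+08 for the chiller, i.e. 84.67 dB(A).
Required insertion loss = 90 − 84.67 = 5.33 dB.

5 dB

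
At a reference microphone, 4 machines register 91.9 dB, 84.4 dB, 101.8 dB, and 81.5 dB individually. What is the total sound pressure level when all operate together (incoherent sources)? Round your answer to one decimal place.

For uncorrelated sources the intensities add, so convert each level to linear form, sum, and take 10·log₁₀ of the total.
Σ 10^(L/10) = 10^(91.9/10) + 10^(84.4/10) + 10^(101.8/10) + 10^(81.5/10) = 1.710e+10.
L_total = 10·log₁₀(1.710e+10) = 102.33 dB.

102.3 dB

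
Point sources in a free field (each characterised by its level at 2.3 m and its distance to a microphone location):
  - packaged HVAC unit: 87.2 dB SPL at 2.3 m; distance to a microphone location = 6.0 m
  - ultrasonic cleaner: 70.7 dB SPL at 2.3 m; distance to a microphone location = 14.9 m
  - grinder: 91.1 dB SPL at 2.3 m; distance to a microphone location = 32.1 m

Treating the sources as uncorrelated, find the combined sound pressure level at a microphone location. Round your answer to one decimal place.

First find each source's level at the receiver (point-source: −20·log₁₀(r/r_ref)), then combine on an intensity basis.
packaged HVAC unit: 87.2 − 20·log₁₀(6.0/2.3) = 87.2 − 8.33 = 78.87 dB SPL.
ultrasonic cleaner: 70.7 − 20·log₁₀(14.9/2.3) = 70.7 − 16.23 = 54.47 dB SPL.
grinder: 91.1 − 20·log₁₀(32.1/2.3) = 91.1 − 22.90 = 68.20 dB SPL.
Σ 10^(L/10) = 8.401e+07 → L_total = 10·log₁₀(8.401e+07) = 79.24 dB SPL.

79.2 dB SPL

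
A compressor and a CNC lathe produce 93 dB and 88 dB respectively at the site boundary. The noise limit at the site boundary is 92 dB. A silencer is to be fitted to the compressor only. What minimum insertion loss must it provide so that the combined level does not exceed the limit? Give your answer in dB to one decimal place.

3.2 dB

Everything except the compressor sums to 10^(88/10) = 6.310e+08 in linear terms, 88.00 dB.
To meet 92 dB overall, the treated compressor may contribute at most 10^(92/10) − 6.310e+08 = 9.539e+08, i.e. 89.80 dB.
Required insertion loss = 93 − 89.80 = 3.20 dB.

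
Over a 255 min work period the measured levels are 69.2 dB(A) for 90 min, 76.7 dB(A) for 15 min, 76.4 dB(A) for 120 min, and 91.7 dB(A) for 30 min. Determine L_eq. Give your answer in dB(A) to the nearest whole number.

Weight each interval's intensity by its duration and average over T = 255 min:
Σ tᵢ·10^(Lᵢ/10) = 90·10^(69.2/10) + 15·10^(76.7/10) + 120·10^(76.4/10) + 30·10^(91.7/10) = 5.106e+10.
L_eq = 10·log₁₀(5.106e+10/255) = 83.02 dB(A).

83 dB(A)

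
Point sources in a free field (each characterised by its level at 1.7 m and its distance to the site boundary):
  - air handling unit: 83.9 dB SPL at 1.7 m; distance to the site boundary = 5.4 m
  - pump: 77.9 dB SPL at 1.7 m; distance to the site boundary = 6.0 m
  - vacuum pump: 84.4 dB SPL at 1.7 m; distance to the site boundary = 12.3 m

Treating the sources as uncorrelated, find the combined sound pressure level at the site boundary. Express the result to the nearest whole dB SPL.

Propagate each source to the receiver with L = L_ref − 20·log₁₀(r/r_ref), then add intensities.
air handling unit: 83.9 − 20·log₁₀(5.4/1.7) = 83.9 − 10.04 = 73.86 dB SPL.
pump: 77.9 − 20·log₁₀(6.0/1.7) = 77.9 − 10.95 = 66.95 dB SPL.
vacuum pump: 84.4 − 20·log₁₀(12.3/1.7) = 84.4 − 17.19 = 67.21 dB SPL.
Σ 10^(L/10) = 3.454e+07 → L_total = 10·log₁₀(3.454e+07) = 75.38 dB SPL.

75 dB SPL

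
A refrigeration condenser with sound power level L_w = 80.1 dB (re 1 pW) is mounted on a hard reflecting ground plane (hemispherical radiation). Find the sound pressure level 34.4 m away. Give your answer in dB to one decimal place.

L_p = L_w − 10·log₁₀(2π·r²) with r = 34.4 m.
2π·r² = 7435 m², 10·log₁₀ of that is 38.713 dB.
L_p = 80.1 − 38.713 = 41.39 dB.

41.4 dB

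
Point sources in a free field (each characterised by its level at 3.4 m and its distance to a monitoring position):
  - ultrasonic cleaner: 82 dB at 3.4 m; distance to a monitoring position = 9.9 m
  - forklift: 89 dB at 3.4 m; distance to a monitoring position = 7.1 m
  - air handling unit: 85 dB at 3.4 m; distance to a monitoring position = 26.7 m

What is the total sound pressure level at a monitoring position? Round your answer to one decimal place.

Apply inverse-square spreading to bring every level to the receiver, then sum 10^(L/10).
ultrasonic cleaner: 82 − 20·log₁₀(9.9/3.4) = 82 − 9.28 = 72.72 dB.
forklift: 89 − 20·log₁₀(7.1/3.4) = 89 − 6.40 = 82.60 dB.
air handling unit: 85 − 20·log₁₀(26.7/3.4) = 85 − 17.90 = 67.10 dB.
Σ 10^(L/10) = 2.060e+08 → L_total = 10·log₁₀(2.060e+08) = 83.14 dB.

83.1 dB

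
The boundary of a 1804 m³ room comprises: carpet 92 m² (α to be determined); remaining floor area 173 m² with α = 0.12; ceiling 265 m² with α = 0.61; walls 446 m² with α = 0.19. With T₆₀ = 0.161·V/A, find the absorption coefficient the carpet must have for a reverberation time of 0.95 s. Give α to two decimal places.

A = 0.161·V/T₆₀ = 0.161·1804/0.95 = 305.73 m² sabins.
Absorption from the other surfaces = 173·0.12 + 265·0.61 + 446·0.19 = 267.15 m², so the carpet must supply 38.58 m² over 92 m².
α = 38.58/92 = 0.419.

0.42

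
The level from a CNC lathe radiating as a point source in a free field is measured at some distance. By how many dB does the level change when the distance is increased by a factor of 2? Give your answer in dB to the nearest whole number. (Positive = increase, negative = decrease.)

-6 dB

With spherical spreading the level changes by −20·log₁₀(r₂/r₁).
ΔL = −20·log₁₀(2) = -6.02 dB.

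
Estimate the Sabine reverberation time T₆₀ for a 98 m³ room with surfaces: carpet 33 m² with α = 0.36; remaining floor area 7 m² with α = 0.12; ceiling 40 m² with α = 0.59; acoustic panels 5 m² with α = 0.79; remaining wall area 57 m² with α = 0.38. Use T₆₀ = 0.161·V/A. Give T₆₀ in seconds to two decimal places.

A = Σ Sᵢαᵢ = 33·0.36 + 7·0.12 + 40·0.59 + 5·0.79 + 57·0.38 = 61.93 m².
T₆₀ = 0.161·V/A = 0.161·98/61.93 = 0.255 s.

0.25 s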